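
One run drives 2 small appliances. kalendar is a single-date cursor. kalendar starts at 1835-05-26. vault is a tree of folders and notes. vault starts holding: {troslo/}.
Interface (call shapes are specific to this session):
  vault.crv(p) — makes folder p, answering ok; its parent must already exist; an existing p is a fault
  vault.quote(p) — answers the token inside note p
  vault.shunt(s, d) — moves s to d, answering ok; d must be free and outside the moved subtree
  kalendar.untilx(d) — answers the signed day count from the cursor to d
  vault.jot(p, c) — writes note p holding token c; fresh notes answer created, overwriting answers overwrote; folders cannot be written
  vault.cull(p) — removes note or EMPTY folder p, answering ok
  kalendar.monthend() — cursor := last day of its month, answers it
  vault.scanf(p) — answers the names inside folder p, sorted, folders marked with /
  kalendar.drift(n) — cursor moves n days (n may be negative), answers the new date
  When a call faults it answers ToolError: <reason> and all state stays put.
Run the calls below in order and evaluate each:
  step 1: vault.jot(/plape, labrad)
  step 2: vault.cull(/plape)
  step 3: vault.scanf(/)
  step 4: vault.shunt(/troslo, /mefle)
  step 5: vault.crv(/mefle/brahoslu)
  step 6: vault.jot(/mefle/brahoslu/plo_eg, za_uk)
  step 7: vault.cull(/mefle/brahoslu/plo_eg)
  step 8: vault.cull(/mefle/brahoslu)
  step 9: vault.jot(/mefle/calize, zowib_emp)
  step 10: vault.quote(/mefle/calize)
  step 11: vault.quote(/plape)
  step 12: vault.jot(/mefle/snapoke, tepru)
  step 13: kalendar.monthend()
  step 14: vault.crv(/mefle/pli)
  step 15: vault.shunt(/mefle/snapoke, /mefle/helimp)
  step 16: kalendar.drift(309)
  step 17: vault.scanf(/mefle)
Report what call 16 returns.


# 1. vault.jot(p→/plape, c→labrad) => created
# 2. vault.cull(p→/plape) => ok
# 3. vault.scanf(p→/) => [troslo/]
# 4. vault.shunt(s→/troslo, d→/mefle) => ok
# 5. vault.crv(p→/mefle/brahoslu) => ok
# 6. vault.jot(p→/mefle/brahoslu/plo_eg, c→za_uk) => created
# 7. vault.cull(p→/mefle/brahoslu/plo_eg) => ok
# 8. vault.cull(p→/mefle/brahoslu) => ok
# 9. vault.jot(p→/mefle/calize, c→zowib_emp) => created
# 10. vault.quote(p→/mefle/calize) => zowib_emp
# 11. vault.quote(p→/plape) => ToolError: not found
# 12. vault.jot(p→/mefle/snapoke, c→tepru) => created
# 13. kalendar.monthend() => 1835-05-31
# 14. vault.crv(p→/mefle/pli) => ok
# 15. vault.shunt(s→/mefle/snapoke, d→/mefle/helimp) => ok
# 16. kalendar.drift(n→309) => 1836-04-04
# 17. vault.scanf(p→/mefle) => [calize, helimp, pli/]

Answer: 1836-04-04


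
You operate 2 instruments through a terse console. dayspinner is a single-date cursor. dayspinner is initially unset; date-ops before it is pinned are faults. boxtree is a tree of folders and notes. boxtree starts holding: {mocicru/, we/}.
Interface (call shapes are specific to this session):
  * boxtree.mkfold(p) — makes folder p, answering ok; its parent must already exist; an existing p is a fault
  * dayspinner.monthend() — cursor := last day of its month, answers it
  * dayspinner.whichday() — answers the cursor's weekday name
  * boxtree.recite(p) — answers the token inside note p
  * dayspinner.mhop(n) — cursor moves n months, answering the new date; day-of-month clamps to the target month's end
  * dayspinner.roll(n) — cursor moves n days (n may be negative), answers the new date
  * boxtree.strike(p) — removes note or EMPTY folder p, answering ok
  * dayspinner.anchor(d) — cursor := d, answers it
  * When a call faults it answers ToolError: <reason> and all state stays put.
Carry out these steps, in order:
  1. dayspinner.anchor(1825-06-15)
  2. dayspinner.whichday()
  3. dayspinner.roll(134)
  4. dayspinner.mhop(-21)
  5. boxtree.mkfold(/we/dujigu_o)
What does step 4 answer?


>> dayspinner.anchor(d→1825-06-15)
<< 1825-06-15
>> dayspinner.whichday()
<< Wednesday
>> dayspinner.roll(n→134)
<< 1825-10-27
>> dayspinner.mhop(n→-21)
<< 1824-01-27
>> boxtree.mkfold(p→/we/dujigu_o)
<< ok

Answer: 1824-01-27


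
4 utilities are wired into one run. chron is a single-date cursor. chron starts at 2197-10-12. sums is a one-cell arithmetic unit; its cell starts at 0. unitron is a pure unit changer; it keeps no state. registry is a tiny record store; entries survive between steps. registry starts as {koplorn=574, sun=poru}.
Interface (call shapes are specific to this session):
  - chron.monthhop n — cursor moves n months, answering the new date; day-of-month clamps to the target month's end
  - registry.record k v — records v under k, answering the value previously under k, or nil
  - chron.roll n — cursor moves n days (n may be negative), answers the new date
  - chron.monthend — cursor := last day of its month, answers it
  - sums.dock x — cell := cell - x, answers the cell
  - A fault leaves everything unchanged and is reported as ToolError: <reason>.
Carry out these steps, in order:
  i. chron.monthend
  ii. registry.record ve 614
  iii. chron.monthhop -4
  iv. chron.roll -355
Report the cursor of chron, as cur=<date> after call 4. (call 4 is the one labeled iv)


-> chron.monthend()
<- 2197-10-31
-> registry.record(k='ve', v='614')
<- nil
-> chron.monthhop(n='-4')
<- 2197-06-30
-> chron.roll(n='-355')
<- 2196-07-10

Answer: cur=2196-07-10


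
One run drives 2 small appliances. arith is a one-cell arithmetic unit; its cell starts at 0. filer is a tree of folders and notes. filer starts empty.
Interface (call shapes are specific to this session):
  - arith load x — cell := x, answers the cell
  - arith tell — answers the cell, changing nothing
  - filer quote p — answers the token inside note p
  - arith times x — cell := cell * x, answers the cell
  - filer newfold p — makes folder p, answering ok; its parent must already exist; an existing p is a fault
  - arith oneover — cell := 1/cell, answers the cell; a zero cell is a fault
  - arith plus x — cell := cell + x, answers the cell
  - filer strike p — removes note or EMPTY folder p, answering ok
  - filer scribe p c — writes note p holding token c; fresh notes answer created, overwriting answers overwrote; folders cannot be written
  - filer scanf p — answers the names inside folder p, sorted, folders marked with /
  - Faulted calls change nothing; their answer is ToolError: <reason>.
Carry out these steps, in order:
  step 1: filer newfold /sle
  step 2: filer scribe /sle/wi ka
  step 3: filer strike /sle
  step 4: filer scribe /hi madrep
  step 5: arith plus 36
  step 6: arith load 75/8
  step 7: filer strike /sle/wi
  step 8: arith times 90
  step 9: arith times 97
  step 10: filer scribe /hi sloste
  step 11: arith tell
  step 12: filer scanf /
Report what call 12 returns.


I call filer newfold passing p→/sle, and observe ok.
Next I call filer scribe passing p→/sle/wi, c→ka, and see created.
Now I run filer strike passing p→/sle, yielding ToolError: not empty.
I call filer scribe passing p→/hi, c→madrep, and get created.
I use arith plus passing x→36, and observe 36.
Invoking arith load passing x→75/8: 75/8.
Then filer strike passing p→/sle/wi, yielding ok.
I call arith times passing x→90, and see 3375/4.
Using arith times passing x→97, → 327375/4.
Invoking filer scribe passing p→/hi, c→sloste, → overwrote.
Now I run arith tell, → 327375/4.
I invoke filer scanf passing p→/, and observe [hi, sle/].

Answer: [hi, sle/]


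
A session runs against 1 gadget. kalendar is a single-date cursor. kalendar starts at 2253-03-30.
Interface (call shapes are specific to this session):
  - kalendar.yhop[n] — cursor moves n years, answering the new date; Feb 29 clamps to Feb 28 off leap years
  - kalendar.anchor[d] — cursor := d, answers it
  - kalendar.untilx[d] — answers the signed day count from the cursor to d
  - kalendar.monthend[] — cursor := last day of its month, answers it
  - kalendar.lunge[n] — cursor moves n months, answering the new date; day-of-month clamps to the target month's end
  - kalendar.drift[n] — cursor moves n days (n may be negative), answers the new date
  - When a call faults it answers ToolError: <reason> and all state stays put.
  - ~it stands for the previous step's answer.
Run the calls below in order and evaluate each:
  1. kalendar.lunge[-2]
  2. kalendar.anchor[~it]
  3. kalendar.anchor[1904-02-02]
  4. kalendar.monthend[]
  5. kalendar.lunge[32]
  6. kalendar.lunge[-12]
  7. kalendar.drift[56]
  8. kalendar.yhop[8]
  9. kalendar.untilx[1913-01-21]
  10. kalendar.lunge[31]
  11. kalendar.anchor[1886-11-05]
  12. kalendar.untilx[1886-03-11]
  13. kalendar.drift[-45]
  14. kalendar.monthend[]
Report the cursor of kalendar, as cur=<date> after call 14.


Answer: cur=1886-09-30

Derivation:
-- 1. lunge(n→-2) ~> 2253-01-30
-- 2. anchor(d→~it) ~> 2253-01-30
-- 3. anchor(d→1904-02-02) ~> 1904-02-02
-- 4. monthend() ~> 1904-02-29
-- 5. lunge(n→32) ~> 1906-10-29
-- 6. lunge(n→-12) ~> 1905-10-29
-- 7. drift(n→56) ~> 1905-12-24
-- 8. yhop(n→8) ~> 1913-12-24
-- 9. untilx(d→1913-01-21) ~> -337
-- 10. lunge(n→31) ~> 1916-07-24
-- 11. anchor(d→1886-11-05) ~> 1886-11-05
-- 12. untilx(d→1886-03-11) ~> -239
-- 13. drift(n→-45) ~> 1886-09-21
-- 14. monthend() ~> 1886-09-30


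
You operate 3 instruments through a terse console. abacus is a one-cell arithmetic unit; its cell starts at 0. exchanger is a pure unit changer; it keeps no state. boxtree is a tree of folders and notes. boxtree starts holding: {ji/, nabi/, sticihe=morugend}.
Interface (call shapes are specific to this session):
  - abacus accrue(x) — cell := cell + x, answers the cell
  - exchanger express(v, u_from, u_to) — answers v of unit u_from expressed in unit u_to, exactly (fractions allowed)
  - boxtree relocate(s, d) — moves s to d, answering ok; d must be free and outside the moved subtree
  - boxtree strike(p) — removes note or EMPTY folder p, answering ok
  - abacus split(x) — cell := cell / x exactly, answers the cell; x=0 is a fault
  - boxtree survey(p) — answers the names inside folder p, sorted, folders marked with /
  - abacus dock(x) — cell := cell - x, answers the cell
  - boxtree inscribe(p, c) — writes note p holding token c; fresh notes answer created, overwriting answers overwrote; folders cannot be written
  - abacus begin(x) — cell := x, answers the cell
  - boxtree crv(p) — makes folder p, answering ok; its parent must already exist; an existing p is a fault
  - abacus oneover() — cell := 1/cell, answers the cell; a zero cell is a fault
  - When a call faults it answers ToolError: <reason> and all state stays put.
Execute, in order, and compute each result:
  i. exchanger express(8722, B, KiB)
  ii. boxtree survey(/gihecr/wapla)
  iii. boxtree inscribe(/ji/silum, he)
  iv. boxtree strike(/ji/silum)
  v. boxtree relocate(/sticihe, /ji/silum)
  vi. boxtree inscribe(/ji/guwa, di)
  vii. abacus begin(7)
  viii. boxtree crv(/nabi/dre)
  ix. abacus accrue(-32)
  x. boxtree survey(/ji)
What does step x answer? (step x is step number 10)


→ exchanger express(v=8722, u_from=B, u_to=KiB)
← 4361/512
→ boxtree survey(p=/gihecr/wapla)
← ToolError: not found
→ boxtree inscribe(p=/ji/silum, c=he)
← created
→ boxtree strike(p=/ji/silum)
← ok
→ boxtree relocate(s=/sticihe, d=/ji/silum)
← ok
→ boxtree inscribe(p=/ji/guwa, c=di)
← created
→ abacus begin(x=7)
← 7
→ boxtree crv(p=/nabi/dre)
← ok
→ abacus accrue(x=-32)
← -25
→ boxtree survey(p=/ji)
← [guwa, silum]

Answer: [guwa, silum]


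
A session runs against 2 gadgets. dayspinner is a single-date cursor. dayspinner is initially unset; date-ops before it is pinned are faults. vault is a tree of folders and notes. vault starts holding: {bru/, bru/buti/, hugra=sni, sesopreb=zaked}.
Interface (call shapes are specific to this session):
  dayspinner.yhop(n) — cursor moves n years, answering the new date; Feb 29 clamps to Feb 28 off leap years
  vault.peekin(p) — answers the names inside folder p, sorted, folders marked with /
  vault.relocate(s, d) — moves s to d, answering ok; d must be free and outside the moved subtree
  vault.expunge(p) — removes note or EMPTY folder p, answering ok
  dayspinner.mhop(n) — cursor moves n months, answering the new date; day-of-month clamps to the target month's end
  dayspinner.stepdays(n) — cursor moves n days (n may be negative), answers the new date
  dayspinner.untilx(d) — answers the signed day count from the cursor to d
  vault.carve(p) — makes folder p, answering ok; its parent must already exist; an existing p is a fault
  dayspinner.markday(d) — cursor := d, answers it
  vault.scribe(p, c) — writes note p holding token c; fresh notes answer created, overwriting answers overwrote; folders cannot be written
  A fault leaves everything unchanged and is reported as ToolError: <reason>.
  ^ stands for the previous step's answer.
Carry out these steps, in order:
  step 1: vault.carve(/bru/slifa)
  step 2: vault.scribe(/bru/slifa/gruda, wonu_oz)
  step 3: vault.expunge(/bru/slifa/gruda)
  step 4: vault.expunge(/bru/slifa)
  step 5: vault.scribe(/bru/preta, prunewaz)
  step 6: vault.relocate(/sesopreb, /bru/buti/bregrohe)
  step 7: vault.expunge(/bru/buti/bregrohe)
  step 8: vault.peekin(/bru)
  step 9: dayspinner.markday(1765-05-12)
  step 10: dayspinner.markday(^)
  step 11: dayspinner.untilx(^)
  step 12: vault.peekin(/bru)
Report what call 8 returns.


I run vault.carve using p='/bru/slifa', yielding ok.
I use vault.scribe using p='/bru/slifa/gruda', c='wonu_oz', which returns created.
I try vault.expunge using p='/bru/slifa/gruda', and see ok.
Invoking vault.expunge using p='/bru/slifa', → ok.
Invoking vault.scribe using p='/bru/preta', c='prunewaz': created.
I invoke vault.relocate using s='/sesopreb', d='/bru/buti/bregrohe', which returns ok.
I use vault.expunge using p='/bru/buti/bregrohe', and get ok.
Invoking vault.peekin using p='/bru', yielding [buti/, preta].
Invoking dayspinner.markday using d='1765-05-12': 1765-05-12.
I run dayspinner.markday using d='^', and see 1765-05-12.
I use dayspinner.untilx using d='^', — result: 0.
Calling vault.peekin using p='/bru', — result: [buti/, preta].

Answer: [buti/, preta]


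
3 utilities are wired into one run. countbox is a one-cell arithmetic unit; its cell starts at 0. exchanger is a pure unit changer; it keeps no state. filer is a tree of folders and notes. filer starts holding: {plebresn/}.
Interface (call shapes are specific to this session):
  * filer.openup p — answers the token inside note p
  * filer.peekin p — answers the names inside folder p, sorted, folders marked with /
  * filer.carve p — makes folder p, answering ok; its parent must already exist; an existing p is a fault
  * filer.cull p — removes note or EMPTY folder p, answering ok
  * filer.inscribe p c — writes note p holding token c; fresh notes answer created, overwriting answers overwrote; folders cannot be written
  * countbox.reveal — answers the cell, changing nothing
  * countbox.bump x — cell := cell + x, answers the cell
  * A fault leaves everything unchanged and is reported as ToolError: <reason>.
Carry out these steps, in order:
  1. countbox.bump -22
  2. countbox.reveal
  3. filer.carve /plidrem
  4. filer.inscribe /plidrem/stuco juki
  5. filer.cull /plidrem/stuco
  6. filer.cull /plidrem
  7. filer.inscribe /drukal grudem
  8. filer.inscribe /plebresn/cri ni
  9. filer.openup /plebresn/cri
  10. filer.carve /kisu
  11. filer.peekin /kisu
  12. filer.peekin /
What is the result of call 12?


Answer: [drukal, kisu/, plebresn/]

Derivation:
[in] countbox.bump -22
  -22
[in] countbox.reveal
  -22
[in] filer.carve /plidrem
  ok
[in] filer.inscribe /plidrem/stuco juki
  created
[in] filer.cull /plidrem/stuco
  ok
[in] filer.cull /plidrem
  ok
[in] filer.inscribe /drukal grudem
  created
[in] filer.inscribe /plebresn/cri ni
  created
[in] filer.openup /plebresn/cri
  ni
[in] filer.carve /kisu
  ok
[in] filer.peekin /kisu
  []
[in] filer.peekin /
  [drukal, kisu/, plebresn/]


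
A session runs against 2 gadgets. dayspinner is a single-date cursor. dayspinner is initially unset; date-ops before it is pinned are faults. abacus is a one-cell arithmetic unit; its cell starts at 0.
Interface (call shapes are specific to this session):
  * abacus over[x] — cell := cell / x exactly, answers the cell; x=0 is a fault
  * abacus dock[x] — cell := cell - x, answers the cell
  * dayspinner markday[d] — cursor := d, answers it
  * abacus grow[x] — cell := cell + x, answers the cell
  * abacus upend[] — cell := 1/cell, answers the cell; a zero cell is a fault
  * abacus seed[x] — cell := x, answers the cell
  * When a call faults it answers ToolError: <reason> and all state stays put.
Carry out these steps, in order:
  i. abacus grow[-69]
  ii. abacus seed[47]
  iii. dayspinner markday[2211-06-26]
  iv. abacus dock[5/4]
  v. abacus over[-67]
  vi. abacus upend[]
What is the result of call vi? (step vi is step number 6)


-- abacus grow(x='-69') : -69
-- abacus seed(x='47') : 47
-- dayspinner markday(d='2211-06-26') : 2211-06-26
-- abacus dock(x='5/4') : 183/4
-- abacus over(x='-67') : -183/268
-- abacus upend() : -268/183

Answer: -268/183


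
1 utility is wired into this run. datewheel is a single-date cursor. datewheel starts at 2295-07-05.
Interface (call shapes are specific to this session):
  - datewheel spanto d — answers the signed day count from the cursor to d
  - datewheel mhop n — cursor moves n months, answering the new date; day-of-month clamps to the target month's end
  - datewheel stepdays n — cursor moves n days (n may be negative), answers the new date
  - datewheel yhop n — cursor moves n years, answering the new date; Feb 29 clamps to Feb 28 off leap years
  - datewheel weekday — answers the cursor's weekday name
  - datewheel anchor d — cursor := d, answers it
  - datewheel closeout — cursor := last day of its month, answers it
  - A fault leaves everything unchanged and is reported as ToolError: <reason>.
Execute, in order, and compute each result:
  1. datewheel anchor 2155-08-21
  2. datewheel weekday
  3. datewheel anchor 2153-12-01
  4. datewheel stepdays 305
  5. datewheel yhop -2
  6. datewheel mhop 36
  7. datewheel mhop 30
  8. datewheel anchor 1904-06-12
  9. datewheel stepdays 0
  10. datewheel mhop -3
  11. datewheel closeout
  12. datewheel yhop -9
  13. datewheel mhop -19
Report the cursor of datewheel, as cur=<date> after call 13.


·→ datewheel anchor(2155-08-21)
·← 2155-08-21
·→ datewheel weekday()
·← Thursday
·→ datewheel anchor(2153-12-01)
·← 2153-12-01
·→ datewheel stepdays(305)
·← 2154-10-02
·→ datewheel yhop(-2)
·← 2152-10-02
·→ datewheel mhop(36)
·← 2155-10-02
·→ datewheel mhop(30)
·← 2158-04-02
·→ datewheel anchor(1904-06-12)
·← 1904-06-12
·→ datewheel stepdays(0)
·← 1904-06-12
·→ datewheel mhop(-3)
·← 1904-03-12
·→ datewheel closeout()
·← 1904-03-31
·→ datewheel yhop(-9)
·← 1895-03-31
·→ datewheel mhop(-19)
·← 1893-08-31

Answer: cur=1893-08-31


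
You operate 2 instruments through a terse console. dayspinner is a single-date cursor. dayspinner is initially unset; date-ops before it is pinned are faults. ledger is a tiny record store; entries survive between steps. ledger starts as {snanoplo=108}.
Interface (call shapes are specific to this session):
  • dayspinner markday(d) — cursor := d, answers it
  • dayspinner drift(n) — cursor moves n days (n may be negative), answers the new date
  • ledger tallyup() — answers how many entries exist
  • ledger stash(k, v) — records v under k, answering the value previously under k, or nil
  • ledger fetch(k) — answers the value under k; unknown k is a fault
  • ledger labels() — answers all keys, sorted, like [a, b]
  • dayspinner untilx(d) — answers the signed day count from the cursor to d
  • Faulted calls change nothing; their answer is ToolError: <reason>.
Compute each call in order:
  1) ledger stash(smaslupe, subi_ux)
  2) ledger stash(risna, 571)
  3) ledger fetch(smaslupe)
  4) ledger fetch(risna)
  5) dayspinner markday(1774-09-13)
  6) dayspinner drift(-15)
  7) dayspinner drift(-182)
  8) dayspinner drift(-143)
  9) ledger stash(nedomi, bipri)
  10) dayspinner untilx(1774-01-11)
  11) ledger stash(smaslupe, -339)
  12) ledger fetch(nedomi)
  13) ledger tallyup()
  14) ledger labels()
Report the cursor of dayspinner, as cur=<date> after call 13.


Answer: cur=1773-10-08

Derivation:
Calling ledger stash using k=smaslupe, v=subi_ux, and see nil.
Calling ledger stash using k=risna, v=571, giving nil.
Next I call ledger fetch using k=smaslupe: subi_ux.
I run ledger fetch using k=risna, — result: 571.
I try dayspinner markday using d=1774-09-13, and observe 1774-09-13.
Using dayspinner drift using n=-15, → 1774-08-29.
Calling dayspinner drift using n=-182, and get 1774-02-28.
Next I call dayspinner drift using n=-143, → 1773-10-08.
I use ledger stash using k=nedomi, v=bipri, and get nil.
Now I run dayspinner untilx using d=1774-01-11, giving 95.
Next I call ledger stash using k=smaslupe, v=-339, yielding subi_ux.
Then ledger fetch using k=nedomi, which returns bipri.
I try ledger tallyup(), yielding 4.
Then ledger labels: [nedomi, risna, smaslupe, snanoplo].


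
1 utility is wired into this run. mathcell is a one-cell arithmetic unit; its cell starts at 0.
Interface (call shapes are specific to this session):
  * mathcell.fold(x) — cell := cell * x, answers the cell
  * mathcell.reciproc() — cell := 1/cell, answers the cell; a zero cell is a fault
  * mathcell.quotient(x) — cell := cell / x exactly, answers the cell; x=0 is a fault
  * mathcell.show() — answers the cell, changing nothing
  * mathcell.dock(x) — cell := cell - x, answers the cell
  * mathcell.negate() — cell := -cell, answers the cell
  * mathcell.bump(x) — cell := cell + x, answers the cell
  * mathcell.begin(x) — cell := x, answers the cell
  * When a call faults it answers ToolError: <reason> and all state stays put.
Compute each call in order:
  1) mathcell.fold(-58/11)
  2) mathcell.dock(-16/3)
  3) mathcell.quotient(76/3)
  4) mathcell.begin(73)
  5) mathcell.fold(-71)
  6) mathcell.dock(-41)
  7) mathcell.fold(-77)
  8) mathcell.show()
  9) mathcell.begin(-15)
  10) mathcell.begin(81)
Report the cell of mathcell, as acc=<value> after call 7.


Step: mathcell.fold[x: -58/11]
Result: 0
Step: mathcell.dock[x: -16/3]
Result: 16/3
Step: mathcell.quotient[x: 76/3]
Result: 4/19
Step: mathcell.begin[x: 73]
Result: 73
Step: mathcell.fold[x: -71]
Result: -5183
Step: mathcell.dock[x: -41]
Result: -5142
Step: mathcell.fold[x: -77]
Result: 395934
Step: mathcell.show[]
Result: 395934
Step: mathcell.begin[x: -15]
Result: -15
Step: mathcell.begin[x: 81]
Result: 81

Answer: acc=395934


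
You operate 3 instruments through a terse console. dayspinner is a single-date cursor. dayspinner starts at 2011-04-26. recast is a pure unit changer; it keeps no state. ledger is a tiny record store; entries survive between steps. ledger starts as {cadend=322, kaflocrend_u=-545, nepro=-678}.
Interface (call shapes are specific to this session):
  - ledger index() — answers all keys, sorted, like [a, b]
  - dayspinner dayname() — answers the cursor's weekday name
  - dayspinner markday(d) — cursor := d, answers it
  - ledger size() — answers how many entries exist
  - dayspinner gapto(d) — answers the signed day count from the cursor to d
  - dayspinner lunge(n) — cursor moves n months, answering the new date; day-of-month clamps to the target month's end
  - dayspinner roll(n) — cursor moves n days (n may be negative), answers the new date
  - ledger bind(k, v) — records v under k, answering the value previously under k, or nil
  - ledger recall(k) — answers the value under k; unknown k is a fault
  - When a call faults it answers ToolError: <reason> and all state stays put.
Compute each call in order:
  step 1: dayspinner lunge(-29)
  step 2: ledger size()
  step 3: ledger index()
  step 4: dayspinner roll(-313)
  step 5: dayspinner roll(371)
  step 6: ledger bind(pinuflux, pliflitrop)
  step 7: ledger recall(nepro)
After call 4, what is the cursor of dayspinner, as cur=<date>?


>>> dayspinner lunge n→-29
[out] 2008-11-26
>>> ledger size
[out] 3
>>> ledger index
[out] [cadend, kaflocrend_u, nepro]
>>> dayspinner roll n→-313
[out] 2008-01-18
>>> dayspinner roll n→371
[out] 2009-01-23
>>> ledger bind k→pinuflux v→pliflitrop
[out] nil
>>> ledger recall k→nepro
[out] -678

Answer: cur=2008-01-18


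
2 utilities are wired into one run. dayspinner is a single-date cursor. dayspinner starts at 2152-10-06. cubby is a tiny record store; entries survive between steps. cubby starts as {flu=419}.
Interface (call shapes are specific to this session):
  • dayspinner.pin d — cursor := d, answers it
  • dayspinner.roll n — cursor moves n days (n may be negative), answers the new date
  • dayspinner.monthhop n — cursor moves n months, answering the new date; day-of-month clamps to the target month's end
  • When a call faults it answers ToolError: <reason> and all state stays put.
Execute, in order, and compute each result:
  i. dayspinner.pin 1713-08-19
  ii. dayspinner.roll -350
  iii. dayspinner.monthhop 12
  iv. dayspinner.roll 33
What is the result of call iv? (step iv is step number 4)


==> dayspinner.pin(d=1713-08-19)
<== 1713-08-19
==> dayspinner.roll(n=-350)
<== 1712-09-03
==> dayspinner.monthhop(n=12)
<== 1713-09-03
==> dayspinner.roll(n=33)
<== 1713-10-06

Answer: 1713-10-06


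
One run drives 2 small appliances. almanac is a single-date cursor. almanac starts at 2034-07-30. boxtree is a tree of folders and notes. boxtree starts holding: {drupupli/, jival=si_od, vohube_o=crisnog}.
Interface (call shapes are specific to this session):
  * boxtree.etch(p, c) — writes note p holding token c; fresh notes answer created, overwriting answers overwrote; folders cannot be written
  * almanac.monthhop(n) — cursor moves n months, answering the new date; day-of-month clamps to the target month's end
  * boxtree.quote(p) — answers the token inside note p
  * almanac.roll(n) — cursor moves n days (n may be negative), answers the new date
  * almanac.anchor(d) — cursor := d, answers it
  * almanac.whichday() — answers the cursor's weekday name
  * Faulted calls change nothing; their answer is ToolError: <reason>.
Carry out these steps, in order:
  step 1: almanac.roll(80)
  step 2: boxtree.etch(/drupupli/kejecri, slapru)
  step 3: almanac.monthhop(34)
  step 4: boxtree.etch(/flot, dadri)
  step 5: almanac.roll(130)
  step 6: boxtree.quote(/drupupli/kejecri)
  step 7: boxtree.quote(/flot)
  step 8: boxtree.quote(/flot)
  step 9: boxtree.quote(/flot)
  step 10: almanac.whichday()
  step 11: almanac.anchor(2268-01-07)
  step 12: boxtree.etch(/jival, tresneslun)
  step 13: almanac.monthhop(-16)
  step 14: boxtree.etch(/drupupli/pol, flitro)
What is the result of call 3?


Answer: 2037-08-18

Derivation:
// 1. almanac.roll(n: 80) -> 2034-10-18
// 2. boxtree.etch(p: /drupupli/kejecri, c: slapru) -> created
// 3. almanac.monthhop(n: 34) -> 2037-08-18
// 4. boxtree.etch(p: /flot, c: dadri) -> created
// 5. almanac.roll(n: 130) -> 2037-12-26
// 6. boxtree.quote(p: /drupupli/kejecri) -> slapru
// 7. boxtree.quote(p: /flot) -> dadri
// 8. boxtree.quote(p: /flot) -> dadri
// 9. boxtree.quote(p: /flot) -> dadri
// 10. almanac.whichday() -> Saturday
// 11. almanac.anchor(d: 2268-01-07) -> 2268-01-07
// 12. boxtree.etch(p: /jival, c: tresneslun) -> overwrote
// 13. almanac.monthhop(n: -16) -> 2266-09-07
// 14. boxtree.etch(p: /drupupli/pol, c: flitro) -> created


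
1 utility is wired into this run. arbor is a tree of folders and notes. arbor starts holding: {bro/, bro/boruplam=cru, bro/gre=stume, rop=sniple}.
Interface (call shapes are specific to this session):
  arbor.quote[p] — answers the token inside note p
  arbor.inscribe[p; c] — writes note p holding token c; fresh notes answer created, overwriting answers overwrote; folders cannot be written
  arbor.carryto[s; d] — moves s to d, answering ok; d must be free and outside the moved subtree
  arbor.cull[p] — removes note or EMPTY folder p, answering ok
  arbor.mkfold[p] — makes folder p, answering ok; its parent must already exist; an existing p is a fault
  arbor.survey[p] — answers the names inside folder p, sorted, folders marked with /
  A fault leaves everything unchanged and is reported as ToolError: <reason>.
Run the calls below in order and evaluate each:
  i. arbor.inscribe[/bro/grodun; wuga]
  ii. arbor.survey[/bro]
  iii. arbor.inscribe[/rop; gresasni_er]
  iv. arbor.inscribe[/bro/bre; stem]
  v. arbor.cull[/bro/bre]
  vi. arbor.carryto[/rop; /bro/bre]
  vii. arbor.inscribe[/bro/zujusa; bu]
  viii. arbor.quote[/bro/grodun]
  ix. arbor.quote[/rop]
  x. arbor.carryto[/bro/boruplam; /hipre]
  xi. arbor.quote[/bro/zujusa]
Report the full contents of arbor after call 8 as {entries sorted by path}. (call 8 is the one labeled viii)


Answer: {bro/, bro/boruplam=cru, bro/bre=gresasni_er, bro/gre=stume, bro/grodun=wuga, bro/zujusa=bu}

Derivation:
// arbor.inscribe(p='/bro/grodun', c='wuga') == created
// arbor.survey(p='/bro') == [boruplam, gre, grodun]
// arbor.inscribe(p='/rop', c='gresasni_er') == overwrote
// arbor.inscribe(p='/bro/bre', c='stem') == created
// arbor.cull(p='/bro/bre') == ok
// arbor.carryto(s='/rop', d='/bro/bre') == ok
// arbor.inscribe(p='/bro/zujusa', c='bu') == created
// arbor.quote(p='/bro/grodun') == wuga
// arbor.quote(p='/rop') == ToolError: not found
// arbor.carryto(s='/bro/boruplam', d='/hipre') == ok
// arbor.quote(p='/bro/zujusa') == bu


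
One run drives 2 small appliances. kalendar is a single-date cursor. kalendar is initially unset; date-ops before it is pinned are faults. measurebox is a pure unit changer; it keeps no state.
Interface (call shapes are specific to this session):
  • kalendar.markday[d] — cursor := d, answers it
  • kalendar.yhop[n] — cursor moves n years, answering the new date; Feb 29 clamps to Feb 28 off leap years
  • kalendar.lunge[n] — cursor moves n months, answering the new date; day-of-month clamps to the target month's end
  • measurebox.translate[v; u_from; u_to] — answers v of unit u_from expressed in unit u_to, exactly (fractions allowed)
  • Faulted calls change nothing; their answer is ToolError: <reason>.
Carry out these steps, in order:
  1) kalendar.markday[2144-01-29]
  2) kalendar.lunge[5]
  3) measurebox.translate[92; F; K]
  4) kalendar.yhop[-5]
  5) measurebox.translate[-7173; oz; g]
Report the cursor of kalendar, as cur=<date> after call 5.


! 1. kalendar.markday(d: 2144-01-29) : 2144-01-29
! 2. kalendar.lunge(n: 5) : 2144-06-29
! 3. measurebox.translate(v: 92, u_from: F, u_to: K) : 18389/60
! 4. kalendar.yhop(n: -5) : 2139-06-29
! 5. measurebox.translate(v: -7173, u_from: oz, u_to: g) : -325361807001/1600000

Answer: cur=2139-06-29


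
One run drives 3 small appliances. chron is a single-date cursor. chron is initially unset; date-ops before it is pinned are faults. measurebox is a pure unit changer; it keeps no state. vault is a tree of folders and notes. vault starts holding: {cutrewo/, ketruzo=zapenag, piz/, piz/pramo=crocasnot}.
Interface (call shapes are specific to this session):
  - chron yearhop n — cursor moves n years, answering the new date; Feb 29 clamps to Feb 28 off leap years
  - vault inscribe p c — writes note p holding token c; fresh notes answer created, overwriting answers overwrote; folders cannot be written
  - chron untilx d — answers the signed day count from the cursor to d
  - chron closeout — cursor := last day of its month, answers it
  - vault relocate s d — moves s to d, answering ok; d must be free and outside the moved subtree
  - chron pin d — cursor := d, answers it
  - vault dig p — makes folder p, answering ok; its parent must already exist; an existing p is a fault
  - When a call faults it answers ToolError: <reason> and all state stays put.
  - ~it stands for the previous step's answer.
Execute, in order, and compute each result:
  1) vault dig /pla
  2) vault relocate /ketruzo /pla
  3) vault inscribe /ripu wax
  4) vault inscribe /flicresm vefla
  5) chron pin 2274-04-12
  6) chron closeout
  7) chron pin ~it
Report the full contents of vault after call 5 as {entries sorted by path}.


Answer: {cutrewo/, flicresm=vefla, ketruzo=zapenag, piz/, piz/pramo=crocasnot, pla/, ripu=wax}

Derivation:
-- vault dig(p=/pla) : ok
-- vault relocate(s=/ketruzo, d=/pla) : ToolError: exists
-- vault inscribe(p=/ripu, c=wax) : created
-- vault inscribe(p=/flicresm, c=vefla) : created
-- chron pin(d=2274-04-12) : 2274-04-12
-- chron closeout() : 2274-04-30
-- chron pin(d=~it) : 2274-04-30


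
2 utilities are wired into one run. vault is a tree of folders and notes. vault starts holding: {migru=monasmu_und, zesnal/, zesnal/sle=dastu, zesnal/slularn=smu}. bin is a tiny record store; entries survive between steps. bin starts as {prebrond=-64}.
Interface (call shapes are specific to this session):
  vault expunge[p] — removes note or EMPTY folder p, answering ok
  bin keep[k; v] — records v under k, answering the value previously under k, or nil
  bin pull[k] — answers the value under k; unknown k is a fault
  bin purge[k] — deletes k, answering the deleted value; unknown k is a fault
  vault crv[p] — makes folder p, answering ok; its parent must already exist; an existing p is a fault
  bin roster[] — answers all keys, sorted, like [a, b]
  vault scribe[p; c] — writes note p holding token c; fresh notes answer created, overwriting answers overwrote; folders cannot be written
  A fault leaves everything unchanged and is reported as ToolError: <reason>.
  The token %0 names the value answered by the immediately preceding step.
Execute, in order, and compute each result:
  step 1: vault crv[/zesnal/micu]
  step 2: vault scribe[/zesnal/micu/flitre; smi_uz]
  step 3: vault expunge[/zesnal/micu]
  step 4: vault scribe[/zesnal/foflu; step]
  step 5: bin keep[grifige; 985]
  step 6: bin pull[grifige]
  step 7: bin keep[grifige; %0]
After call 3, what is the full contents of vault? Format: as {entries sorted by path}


Answer: {migru=monasmu_und, zesnal/, zesnal/micu/, zesnal/micu/flitre=smi_uz, zesnal/sle=dastu, zesnal/slularn=smu}

Derivation:
Do: vault crv[p→/zesnal/micu]
See: ok
Do: vault scribe[p→/zesnal/micu/flitre; c→smi_uz]
See: created
Do: vault expunge[p→/zesnal/micu]
See: ToolError: not empty
Do: vault scribe[p→/zesnal/foflu; c→step]
See: created
Do: bin keep[k→grifige; v→985]
See: nil
Do: bin pull[k→grifige]
See: 985
Do: bin keep[k→grifige; v→%0]
See: 985


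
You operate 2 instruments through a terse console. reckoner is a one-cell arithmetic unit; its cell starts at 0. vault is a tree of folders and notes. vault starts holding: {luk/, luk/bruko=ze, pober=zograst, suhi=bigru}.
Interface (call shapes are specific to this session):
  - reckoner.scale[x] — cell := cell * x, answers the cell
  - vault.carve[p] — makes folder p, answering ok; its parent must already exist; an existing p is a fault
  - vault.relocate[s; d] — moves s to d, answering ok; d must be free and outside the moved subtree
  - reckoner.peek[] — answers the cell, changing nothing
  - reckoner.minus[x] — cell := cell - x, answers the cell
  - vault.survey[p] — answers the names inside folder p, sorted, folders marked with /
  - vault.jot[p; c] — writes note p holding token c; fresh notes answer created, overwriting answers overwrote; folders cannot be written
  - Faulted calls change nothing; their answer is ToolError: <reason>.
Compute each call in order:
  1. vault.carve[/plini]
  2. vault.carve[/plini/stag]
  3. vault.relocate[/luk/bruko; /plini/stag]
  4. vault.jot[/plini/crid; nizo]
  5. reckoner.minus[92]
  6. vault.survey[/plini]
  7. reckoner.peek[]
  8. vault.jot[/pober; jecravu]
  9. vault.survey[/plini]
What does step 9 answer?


Answer: [crid, stag/]

Derivation:
==> carve(p: /plini)
<== ok
==> carve(p: /plini/stag)
<== ok
==> relocate(s: /luk/bruko, d: /plini/stag)
<== ToolError: exists
==> jot(p: /plini/crid, c: nizo)
<== created
==> minus(x: 92)
<== -92
==> survey(p: /plini)
<== [crid, stag/]
==> peek()
<== -92
==> jot(p: /pober, c: jecravu)
<== overwrote
==> survey(p: /plini)
<== [crid, stag/]


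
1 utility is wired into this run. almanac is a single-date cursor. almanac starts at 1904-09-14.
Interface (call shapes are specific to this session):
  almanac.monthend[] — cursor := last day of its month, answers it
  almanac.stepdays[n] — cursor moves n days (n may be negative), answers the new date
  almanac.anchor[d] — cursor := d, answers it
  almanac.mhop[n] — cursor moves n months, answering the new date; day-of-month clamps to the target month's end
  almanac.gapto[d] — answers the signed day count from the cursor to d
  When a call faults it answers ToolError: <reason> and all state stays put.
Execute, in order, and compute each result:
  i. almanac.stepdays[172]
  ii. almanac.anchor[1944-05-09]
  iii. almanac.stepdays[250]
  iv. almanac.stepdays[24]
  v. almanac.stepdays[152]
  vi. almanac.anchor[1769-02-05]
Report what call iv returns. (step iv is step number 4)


I call almanac.stepdays passing n=172: 1905-03-05.
I invoke almanac.anchor passing d=1944-05-09, which returns 1944-05-09.
I try almanac.stepdays passing n=250: 1945-01-14.
Calling almanac.stepdays passing n=24, and observe 1945-02-07.
I call almanac.stepdays passing n=152, which returns 1945-07-09.
Invoking almanac.anchor passing d=1769-02-05, → 1769-02-05.

Answer: 1945-02-07


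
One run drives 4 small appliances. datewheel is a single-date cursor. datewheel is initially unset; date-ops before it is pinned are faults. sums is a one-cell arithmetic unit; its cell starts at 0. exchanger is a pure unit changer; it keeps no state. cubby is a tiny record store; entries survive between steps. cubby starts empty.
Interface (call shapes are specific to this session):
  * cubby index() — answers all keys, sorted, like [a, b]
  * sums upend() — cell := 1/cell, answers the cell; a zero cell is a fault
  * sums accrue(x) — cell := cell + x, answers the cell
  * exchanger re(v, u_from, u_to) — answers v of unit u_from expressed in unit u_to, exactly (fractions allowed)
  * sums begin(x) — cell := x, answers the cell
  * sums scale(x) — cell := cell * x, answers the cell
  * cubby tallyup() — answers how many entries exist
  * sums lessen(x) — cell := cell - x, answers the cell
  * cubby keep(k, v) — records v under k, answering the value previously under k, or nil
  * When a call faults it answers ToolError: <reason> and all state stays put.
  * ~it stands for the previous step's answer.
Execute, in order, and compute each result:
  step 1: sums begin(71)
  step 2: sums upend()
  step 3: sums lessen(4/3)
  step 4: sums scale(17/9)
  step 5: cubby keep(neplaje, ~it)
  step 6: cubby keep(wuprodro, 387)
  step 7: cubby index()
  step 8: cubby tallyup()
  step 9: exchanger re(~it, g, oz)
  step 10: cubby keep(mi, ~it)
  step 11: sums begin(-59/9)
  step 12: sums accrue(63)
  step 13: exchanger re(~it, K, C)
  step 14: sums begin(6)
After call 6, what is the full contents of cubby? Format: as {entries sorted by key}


Answer: {neplaje=-4777/1917, wuprodro=387}

Derivation:
% sums begin x='71'
:: 71
% sums upend
:: 1/71
% sums lessen x='4/3'
:: -281/213
% sums scale x='17/9'
:: -4777/1917
% cubby keep k='neplaje' v='~it'
:: nil
% cubby keep k='wuprodro' v='387'
:: nil
% cubby index
:: [neplaje, wuprodro]
% cubby tallyup
:: 2
% exchanger re v='~it' u_from='g' u_to='oz'
:: 3200000/45359237
% cubby keep k='mi' v='~it'
:: nil
% sums begin x='-59/9'
:: -59/9
% sums accrue x='63'
:: 508/9
% exchanger re v='~it' u_from='K' u_to='C'
:: -39007/180
% sums begin x='6'
:: 6


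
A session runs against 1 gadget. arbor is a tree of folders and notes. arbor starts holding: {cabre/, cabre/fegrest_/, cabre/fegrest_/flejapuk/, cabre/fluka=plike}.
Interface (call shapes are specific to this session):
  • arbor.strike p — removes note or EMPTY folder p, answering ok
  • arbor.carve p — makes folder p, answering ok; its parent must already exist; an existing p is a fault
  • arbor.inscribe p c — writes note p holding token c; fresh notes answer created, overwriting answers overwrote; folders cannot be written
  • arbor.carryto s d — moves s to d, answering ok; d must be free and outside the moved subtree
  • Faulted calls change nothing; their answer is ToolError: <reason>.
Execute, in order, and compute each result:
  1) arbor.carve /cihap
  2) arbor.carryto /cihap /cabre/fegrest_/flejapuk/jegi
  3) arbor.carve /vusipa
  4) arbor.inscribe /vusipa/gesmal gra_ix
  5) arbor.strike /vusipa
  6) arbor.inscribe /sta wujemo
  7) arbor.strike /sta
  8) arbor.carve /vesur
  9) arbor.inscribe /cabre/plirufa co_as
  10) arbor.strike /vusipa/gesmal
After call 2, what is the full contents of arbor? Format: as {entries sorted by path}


Answer: {cabre/, cabre/fegrest_/, cabre/fegrest_/flejapuk/, cabre/fegrest_/flejapuk/jegi/, cabre/fluka=plike}

Derivation:
Invoking carve(p: /cihap), which returns ok.
Calling carryto(s: /cihap, d: /cabre/fegrest_/flejapuk/jegi), and see ok.
Now I run carve(p: /vusipa), → ok.
I use inscribe(p: /vusipa/gesmal, c: gra_ix), — result: created.
Next I call strike(p: /vusipa), and see ToolError: not empty.
Then inscribe(p: /sta, c: wujemo), and get created.
I try strike(p: /sta), — result: ok.
Then carve(p: /vesur), which returns ok.
I use inscribe(p: /cabre/plirufa, c: co_as): created.
I run strike(p: /vusipa/gesmal), and observe ok.
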